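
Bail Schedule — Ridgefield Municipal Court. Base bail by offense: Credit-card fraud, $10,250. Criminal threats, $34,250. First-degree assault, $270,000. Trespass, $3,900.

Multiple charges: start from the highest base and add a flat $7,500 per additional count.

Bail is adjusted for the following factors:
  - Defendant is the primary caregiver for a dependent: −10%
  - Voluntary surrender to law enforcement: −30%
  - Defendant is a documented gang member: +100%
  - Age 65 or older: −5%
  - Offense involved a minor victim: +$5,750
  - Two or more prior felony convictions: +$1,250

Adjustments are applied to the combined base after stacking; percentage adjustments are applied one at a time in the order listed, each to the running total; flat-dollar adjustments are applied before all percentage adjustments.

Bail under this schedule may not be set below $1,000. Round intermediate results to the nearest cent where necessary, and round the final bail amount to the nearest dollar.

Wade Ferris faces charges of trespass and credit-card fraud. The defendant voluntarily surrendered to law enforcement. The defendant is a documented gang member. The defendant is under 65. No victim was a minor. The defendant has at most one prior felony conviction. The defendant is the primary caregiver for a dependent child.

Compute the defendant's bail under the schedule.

Base amounts from the schedule: trespass $3,900; credit-card fraud $10,250.
Stacking rule: highest base plus $7,500 per additional charge. Highest is credit-card fraud at $10,250; 1 additional charge → +$7,500. Combined base = $17,750.
Defendant is the primary caregiver for a dependent (−10%): $17,750 × 0.9 = $15,975.
Voluntary surrender to law enforcement (−30%): $15,975 × 0.7 = $11,182.50.
Defendant is a documented gang member (+100%): $11,182.50 × 2 = $22,365.
$22,365 is at or above the $1,000 minimum.

$22,365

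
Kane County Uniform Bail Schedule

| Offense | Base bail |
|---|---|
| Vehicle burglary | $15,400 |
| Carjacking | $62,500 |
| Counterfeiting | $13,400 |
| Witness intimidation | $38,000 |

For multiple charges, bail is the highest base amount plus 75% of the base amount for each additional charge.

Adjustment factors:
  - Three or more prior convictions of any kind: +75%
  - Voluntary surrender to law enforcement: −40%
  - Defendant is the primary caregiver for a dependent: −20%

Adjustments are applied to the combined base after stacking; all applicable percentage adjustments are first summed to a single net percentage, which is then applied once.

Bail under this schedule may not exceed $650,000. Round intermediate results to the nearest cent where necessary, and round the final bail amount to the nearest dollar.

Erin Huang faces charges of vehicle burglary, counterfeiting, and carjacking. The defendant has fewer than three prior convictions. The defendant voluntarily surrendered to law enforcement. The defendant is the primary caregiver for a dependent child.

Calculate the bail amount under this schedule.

Base amounts from the schedule: vehicle burglary $15,400; counterfeiting $13,400; carjacking $62,500.
Stacking rule: highest base plus 75% of each additional charge. Highest is carjacking at $62,500. Additional: $15,400 × 75% = $11,550; $13,400 × 75% = $10,050. Combined base = $62,500 + $21,600 = $84,100.
Net percentage adjustment: −40% −20% = −60%. $84,100 × 0.4 = $33,640.
$33,640 is within the $650,000 maximum.

$33,640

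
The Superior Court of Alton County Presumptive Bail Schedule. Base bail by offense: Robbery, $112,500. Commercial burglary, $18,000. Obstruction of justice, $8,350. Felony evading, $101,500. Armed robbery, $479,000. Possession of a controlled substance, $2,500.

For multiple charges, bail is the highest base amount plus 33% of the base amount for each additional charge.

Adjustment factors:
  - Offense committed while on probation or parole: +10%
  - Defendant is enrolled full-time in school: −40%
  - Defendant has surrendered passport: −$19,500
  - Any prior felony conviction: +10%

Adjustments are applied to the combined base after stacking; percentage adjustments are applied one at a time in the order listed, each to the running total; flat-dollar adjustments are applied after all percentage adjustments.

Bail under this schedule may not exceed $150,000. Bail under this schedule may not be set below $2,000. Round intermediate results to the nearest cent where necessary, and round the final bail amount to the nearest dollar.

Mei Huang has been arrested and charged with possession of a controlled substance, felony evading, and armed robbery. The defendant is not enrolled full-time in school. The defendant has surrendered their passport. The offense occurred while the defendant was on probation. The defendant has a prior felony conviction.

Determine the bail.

Base amounts from the schedule: possession of a controlled substance $2,500; felony evading $101,500; armed robbery $479,000.
Stacking rule: highest base plus 33% of each additional charge. Highest is armed robbery at $479,000. Additional: $2,500 × 33% = $825; $101,500 × 33% = $33,495. Combined base = $479,000 + $34,320 = $513,320.
Offense committed while on probation or parole (+10%): $513,320 × 1.1 = $564,652.
Any prior felony conviction (+10%): $564,652 × 1.1 = $621,117.20.
Defendant has surrendered passport (−$19,500 flat): $621,117.20 − $19,500 = $601,617.20.
Result $601,617.20 exceeds the maximum of $150,000; bail is capped at $150,000.
$150,000 is at or above the $2,000 minimum.

$150,000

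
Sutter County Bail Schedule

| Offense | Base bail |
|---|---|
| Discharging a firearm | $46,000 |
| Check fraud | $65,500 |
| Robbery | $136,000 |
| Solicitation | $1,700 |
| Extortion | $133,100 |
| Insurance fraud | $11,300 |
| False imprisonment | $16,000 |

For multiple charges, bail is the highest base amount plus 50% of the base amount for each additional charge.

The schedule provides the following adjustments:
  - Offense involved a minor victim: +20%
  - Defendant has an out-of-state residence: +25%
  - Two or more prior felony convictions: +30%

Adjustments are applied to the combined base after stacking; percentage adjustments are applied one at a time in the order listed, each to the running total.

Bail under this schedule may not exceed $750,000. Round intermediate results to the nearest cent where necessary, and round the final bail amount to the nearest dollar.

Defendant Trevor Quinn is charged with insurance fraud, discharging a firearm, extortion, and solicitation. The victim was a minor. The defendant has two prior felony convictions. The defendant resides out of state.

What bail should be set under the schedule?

$317,070

Base amounts from the schedule: insurance fraud $11,300; discharging a firearm $46,000; extortion $133,100; solicitation $1,700.
Stacking rule: highest base plus 50% of each additional charge. Highest is extortion at $133,100. Additional: $11,300 × 50% = $5,650; $46,000 × 50% = $23,000; $1,700 × 50% = $850. Combined base = $133,100 + $29,500 = $162,600.
Offense involved a minor victim (+20%): $162,600 × 1.2 = $195,120.
Defendant has an out-of-state residence (+25%): $195,120 × 1.25 = $243,900.
Two or more prior felony convictions (+30%): $243,900 × 1.3 = $317,070.
$317,070 is within the $750,000 maximum.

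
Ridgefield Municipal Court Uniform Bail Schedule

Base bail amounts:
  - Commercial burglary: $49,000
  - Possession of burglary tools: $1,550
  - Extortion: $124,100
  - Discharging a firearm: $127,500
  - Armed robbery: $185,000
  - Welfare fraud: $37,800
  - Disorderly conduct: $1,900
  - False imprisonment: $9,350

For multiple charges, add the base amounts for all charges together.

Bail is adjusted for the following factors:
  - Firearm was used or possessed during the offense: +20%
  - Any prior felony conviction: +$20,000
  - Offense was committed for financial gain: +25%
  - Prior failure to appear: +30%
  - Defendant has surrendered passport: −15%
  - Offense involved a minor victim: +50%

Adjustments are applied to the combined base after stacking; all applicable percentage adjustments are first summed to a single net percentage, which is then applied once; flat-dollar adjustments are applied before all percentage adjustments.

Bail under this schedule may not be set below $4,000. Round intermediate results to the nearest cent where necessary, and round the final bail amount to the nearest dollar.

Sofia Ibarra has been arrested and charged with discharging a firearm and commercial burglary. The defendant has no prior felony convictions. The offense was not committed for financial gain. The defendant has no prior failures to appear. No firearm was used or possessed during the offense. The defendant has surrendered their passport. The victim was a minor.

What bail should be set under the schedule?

$238,275

Base amounts from the schedule: discharging a firearm $127,500; commercial burglary $49,000.
Stacking rule: sum of all bases. $127,500 + $49,000 = $176,500.
Net percentage adjustment: −15% +50% = +35%. $176,500 × 1.35 = $238,275.
$238,275 is at or above the $4,000 minimum.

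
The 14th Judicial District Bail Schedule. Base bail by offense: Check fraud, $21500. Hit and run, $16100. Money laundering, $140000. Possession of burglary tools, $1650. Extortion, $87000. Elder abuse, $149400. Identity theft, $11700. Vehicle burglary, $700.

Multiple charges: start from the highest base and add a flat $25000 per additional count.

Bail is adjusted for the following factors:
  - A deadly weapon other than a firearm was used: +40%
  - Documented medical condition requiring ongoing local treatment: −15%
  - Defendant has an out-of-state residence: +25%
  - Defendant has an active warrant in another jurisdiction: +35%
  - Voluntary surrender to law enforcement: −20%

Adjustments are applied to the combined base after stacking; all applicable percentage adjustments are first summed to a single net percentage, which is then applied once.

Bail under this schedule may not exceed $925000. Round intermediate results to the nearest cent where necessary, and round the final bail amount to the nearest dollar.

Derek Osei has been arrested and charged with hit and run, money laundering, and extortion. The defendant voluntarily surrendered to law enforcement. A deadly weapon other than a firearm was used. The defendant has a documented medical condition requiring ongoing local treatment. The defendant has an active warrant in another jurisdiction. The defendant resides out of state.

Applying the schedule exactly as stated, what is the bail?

$313500

Base amounts from the schedule: hit and run $16100; money laundering $140000; extortion $87000.
Stacking rule: highest base plus $25000 per additional charge. Highest is money laundering at $140000; 2 additional charges → +$50000. Combined base = $190000.
Net percentage adjustment: +40% −15% +25% +35% −20% = +65%. $190000 × 1.65 = $313500.
$313500 is within the $925000 maximum.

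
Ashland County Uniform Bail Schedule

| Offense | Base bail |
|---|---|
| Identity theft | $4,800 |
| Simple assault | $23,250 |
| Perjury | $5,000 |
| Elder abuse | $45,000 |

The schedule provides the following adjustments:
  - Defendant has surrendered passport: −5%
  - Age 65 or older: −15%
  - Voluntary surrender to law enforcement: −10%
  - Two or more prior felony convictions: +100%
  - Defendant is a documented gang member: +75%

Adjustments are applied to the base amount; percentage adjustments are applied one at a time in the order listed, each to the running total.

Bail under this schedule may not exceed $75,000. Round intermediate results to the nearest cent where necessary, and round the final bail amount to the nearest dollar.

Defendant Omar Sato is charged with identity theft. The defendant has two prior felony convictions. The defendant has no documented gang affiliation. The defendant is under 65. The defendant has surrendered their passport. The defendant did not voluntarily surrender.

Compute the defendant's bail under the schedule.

$9,120

Base amounts from the schedule: identity theft $4,800.
Single charge. Combined base = $4,800.
Defendant has surrendered passport (−5%): $4,800 × 0.95 = $4,560.
Two or more prior felony convictions (+100%): $4,560 × 2 = $9,120.
$9,120 is within the $75,000 maximum.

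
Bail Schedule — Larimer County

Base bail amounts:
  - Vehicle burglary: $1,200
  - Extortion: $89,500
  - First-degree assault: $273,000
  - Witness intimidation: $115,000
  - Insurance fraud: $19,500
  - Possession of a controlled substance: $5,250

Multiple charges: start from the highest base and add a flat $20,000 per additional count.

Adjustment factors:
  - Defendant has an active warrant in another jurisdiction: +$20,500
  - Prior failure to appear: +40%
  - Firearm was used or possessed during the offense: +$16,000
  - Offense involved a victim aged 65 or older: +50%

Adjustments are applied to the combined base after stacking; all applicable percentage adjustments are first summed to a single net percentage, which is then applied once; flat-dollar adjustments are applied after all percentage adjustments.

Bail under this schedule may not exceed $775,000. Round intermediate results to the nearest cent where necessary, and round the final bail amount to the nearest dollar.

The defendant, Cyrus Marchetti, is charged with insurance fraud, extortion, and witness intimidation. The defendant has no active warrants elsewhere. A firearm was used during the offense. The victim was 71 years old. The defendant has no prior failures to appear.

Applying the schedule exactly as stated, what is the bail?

$248,500

Base amounts from the schedule: insurance fraud $19,500; extortion $89,500; witness intimidation $115,000.
Stacking rule: highest base plus $20,000 per additional charge. Highest is witness intimidation at $115,000; 2 additional charges → +$40,000. Combined base = $155,000.
Offense involved a victim aged 65 or older (+50%): $155,000 × 1.5 = $232,500.
Firearm was used or possessed during the offense (+$16,000 flat): $232,500 + $16,000 = $248,500.
$248,500 is within the $775,000 maximum.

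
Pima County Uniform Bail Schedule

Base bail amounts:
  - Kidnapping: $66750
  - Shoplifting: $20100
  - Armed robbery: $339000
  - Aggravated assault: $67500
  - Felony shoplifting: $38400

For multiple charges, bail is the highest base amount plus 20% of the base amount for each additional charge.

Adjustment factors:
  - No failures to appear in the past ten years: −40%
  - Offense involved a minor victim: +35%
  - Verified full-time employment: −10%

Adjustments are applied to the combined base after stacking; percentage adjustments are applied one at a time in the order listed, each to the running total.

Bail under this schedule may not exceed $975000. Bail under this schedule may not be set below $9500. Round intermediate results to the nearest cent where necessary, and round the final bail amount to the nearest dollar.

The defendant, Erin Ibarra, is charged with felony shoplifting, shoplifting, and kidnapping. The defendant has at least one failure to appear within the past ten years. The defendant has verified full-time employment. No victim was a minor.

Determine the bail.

Base amounts from the schedule: felony shoplifting $38400; shoplifting $20100; kidnapping $66750.
Stacking rule: highest base plus 20% of each additional charge. Highest is kidnapping at $66750. Additional: $38400 × 20% = $7680; $20100 × 20% = $4020. Combined base = $66750 + $11700 = $78450.
Verified full-time employment (−10%): $78450 × 0.9 = $70605.
$70605 is within the $975000 maximum.
$70605 is at or above the $9500 minimum.

$70605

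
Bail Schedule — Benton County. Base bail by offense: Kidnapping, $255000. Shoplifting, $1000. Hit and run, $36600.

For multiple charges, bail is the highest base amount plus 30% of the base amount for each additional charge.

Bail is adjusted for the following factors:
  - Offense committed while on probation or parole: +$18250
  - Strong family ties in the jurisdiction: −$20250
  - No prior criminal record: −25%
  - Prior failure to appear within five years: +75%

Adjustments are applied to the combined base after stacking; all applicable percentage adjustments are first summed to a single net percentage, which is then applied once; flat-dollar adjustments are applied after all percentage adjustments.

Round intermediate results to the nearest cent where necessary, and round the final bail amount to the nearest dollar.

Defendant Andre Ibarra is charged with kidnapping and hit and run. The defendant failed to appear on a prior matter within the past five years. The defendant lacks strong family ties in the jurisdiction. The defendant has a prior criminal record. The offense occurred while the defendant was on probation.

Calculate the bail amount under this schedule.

$483715

Base amounts from the schedule: kidnapping $255000; hit and run $36600.
Stacking rule: highest base plus 30% of each additional charge. Highest is kidnapping at $255000. Additional: $36600 × 30% = $10980. Combined base = $255000 + $10980 = $265980.
Prior failure to appear within five years (+75%): $265980 × 1.75 = $465465.
Offense committed while on probation or parole (+$18250 flat): $465465 + $18250 = $483715.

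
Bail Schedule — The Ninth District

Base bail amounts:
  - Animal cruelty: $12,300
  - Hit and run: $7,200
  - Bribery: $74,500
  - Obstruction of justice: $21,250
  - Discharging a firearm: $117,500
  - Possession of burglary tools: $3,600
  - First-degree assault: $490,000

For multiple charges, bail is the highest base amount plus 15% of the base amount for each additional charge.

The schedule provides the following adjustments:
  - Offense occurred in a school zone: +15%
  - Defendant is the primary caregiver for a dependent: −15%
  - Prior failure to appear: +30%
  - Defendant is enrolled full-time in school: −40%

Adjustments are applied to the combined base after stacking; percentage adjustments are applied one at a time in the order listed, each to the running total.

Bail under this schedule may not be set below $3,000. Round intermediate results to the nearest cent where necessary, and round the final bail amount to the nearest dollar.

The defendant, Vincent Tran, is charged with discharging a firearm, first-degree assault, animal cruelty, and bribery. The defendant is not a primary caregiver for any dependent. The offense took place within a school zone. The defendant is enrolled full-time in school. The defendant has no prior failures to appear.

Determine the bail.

Base amounts from the schedule: discharging a firearm $117,500; first-degree assault $490,000; animal cruelty $12,300; bribery $74,500.
Stacking rule: highest base plus 15% of each additional charge. Highest is first-degree assault at $490,000. Additional: $117,500 × 15% = $17,625; $12,300 × 15% = $1,845; $74,500 × 15% = $11,175. Combined base = $490,000 + $30,645 = $520,645.
Offense occurred in a school zone (+15%): $520,645 × 1.15 = $598,741.75.
Defendant is enrolled full-time in school (−40%): $598,741.75 × 0.6 = $359,245.05.
$359,245.05 is at or above the $3,000 minimum.
Rounded to the nearest dollar: $359,245.

$359,245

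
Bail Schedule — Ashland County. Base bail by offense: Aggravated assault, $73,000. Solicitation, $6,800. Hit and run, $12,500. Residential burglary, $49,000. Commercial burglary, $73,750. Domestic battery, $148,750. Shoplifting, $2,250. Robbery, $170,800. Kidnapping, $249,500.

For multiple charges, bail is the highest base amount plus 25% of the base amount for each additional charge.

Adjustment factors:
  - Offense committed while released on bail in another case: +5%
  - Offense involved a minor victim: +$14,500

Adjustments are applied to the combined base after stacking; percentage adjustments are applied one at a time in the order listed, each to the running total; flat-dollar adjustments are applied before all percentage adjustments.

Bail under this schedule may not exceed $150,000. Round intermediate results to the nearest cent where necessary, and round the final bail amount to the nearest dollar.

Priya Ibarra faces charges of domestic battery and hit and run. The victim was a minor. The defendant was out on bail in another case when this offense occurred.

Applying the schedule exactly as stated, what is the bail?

$150,000

Base amounts from the schedule: domestic battery $148,750; hit and run $12,500.
Stacking rule: highest base plus 25% of each additional charge. Highest is domestic battery at $148,750. Additional: $12,500 × 25% = $3,125. Combined base = $148,750 + $3,125 = $151,875.
Offense involved a minor victim (+$14,500 flat): $151,875 + $14,500 = $166,375.
Offense committed while released on bail in another case (+5%): $166,375 × 1.05 = $174,693.75.
Result $174,693.75 exceeds the maximum of $150,000; bail is capped at $150,000.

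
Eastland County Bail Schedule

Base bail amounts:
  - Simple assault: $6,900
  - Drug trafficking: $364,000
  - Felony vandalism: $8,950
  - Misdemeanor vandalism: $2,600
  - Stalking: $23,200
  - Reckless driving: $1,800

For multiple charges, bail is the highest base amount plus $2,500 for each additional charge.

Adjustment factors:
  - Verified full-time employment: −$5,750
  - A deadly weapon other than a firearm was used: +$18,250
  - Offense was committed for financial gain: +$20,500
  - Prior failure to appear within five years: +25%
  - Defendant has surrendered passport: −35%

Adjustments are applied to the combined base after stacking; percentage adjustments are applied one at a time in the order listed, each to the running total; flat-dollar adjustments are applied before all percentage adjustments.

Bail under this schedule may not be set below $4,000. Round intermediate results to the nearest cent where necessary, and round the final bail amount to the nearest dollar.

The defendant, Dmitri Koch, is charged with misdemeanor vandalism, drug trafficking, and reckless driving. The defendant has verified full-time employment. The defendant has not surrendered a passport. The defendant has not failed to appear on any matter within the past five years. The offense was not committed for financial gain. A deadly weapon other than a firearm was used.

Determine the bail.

Base amounts from the schedule: misdemeanor vandalism $2,600; drug trafficking $364,000; reckless driving $1,800.
Stacking rule: highest base plus $2,500 per additional charge. Highest is drug trafficking at $364,000; 2 additional charges → +$5,000. Combined base = $369,000.
Verified full-time employment (−$5,750 flat): $369,000 − $5,750 = $363,250.
A deadly weapon other than a firearm was used (+$18,250 flat): $363,250 + $18,250 = $381,500.
$381,500 is at or above the $4,000 minimum.

$381,500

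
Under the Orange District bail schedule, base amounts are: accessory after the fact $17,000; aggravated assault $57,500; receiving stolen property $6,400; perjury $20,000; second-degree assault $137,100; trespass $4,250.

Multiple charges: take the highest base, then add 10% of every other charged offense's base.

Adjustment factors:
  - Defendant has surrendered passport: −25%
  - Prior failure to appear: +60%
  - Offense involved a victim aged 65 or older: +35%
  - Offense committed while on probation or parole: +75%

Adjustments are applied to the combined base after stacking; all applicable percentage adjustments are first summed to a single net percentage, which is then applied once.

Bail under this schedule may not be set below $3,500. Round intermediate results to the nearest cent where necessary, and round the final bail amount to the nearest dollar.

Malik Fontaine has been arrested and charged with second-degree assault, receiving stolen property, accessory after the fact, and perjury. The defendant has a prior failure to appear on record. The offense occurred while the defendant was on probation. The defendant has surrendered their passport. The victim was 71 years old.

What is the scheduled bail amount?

Base amounts from the schedule: second-degree assault $137,100; receiving stolen property $6,400; accessory after the fact $17,000; perjury $20,000.
Stacking rule: highest base plus 10% of each additional charge. Highest is second-degree assault at $137,100. Additional: $6,400 × 10% = $640; $17,000 × 10% = $1,700; $20,000 × 10% = $2,000. Combined base = $137,100 + $4,340 = $141,440.
Net percentage adjustment: −25% +60% +35% +75% = +145%. $141,440 × 2.45 = $346,528.
$346,528 is at or above the $3,500 minimum.

$346,528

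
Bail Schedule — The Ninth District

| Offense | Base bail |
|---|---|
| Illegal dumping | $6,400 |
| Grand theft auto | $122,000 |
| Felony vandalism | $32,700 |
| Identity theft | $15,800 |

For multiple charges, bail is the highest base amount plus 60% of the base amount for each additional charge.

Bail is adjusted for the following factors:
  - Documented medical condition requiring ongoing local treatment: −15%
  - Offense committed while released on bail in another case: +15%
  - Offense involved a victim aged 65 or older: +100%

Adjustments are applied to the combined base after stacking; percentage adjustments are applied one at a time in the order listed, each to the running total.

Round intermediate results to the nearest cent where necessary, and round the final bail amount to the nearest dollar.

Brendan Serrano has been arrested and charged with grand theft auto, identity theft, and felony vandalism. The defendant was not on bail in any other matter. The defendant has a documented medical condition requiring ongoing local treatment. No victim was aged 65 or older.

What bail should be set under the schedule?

$128,435

Base amounts from the schedule: grand theft auto $122,000; identity theft $15,800; felony vandalism $32,700.
Stacking rule: highest base plus 60% of each additional charge. Highest is grand theft auto at $122,000. Additional: $15,800 × 60% = $9,480; $32,700 × 60% = $19,620. Combined base = $122,000 + $29,100 = $151,100.
Documented medical condition requiring ongoing local treatment (−15%): $151,100 × 0.85 = $128,435.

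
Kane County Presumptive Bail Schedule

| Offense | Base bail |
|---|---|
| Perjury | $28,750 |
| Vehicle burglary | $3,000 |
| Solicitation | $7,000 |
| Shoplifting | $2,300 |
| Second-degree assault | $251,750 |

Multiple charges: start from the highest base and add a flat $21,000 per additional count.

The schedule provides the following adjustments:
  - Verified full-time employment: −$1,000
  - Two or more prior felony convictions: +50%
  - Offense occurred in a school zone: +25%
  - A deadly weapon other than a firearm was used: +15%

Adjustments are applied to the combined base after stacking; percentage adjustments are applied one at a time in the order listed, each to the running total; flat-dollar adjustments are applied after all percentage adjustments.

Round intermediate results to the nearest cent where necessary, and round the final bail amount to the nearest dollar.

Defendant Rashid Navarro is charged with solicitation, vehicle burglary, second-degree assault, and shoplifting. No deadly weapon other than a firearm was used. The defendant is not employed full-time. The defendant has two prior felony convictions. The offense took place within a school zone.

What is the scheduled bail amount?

$590,156

Base amounts from the schedule: solicitation $7,000; vehicle burglary $3,000; second-degree assault $251,750; shoplifting $2,300.
Stacking rule: highest base plus $21,000 per additional charge. Highest is second-degree assault at $251,750; 3 additional charges → +$63,000. Combined base = $314,750.
Two or more prior felony convictions (+50%): $314,750 × 1.5 = $472,125.
Offense occurred in a school zone (+25%): $472,125 × 1.25 = $590,156.25.
Rounded to the nearest dollar: $590,156.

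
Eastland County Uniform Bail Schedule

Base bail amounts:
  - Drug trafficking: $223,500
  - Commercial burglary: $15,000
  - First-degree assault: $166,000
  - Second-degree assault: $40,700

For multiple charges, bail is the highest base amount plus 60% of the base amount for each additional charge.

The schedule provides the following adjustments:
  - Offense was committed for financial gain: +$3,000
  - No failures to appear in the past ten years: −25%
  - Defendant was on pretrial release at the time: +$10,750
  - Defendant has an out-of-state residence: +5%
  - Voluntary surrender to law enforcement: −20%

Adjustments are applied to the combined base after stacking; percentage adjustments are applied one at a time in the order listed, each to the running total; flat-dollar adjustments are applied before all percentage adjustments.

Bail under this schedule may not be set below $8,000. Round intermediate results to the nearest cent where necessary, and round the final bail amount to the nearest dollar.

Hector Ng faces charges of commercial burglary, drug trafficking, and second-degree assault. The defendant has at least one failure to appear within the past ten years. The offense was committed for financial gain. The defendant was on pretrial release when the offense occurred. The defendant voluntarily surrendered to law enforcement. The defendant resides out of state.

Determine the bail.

Base amounts from the schedule: commercial burglary $15,000; drug trafficking $223,500; second-degree assault $40,700.
Stacking rule: highest base plus 60% of each additional charge. Highest is drug trafficking at $223,500. Additional: $15,000 × 60% = $9,000; $40,700 × 60% = $24,420. Combined base = $223,500 + $33,420 = $256,920.
Offense was committed for financial gain (+$3,000 flat): $256,920 + $3,000 = $259,920.
Defendant was on pretrial release at the time (+$10,750 flat): $259,920 + $10,750 = $270,670.
Defendant has an out-of-state residence (+5%): $270,670 × 1.05 = $284,203.50.
Voluntary surrender to law enforcement (−20%): $284,203.50 × 0.8 = $227,362.80.
$227,362.80 is at or above the $8,000 minimum.
Rounded to the nearest dollar: $227,363.

$227,363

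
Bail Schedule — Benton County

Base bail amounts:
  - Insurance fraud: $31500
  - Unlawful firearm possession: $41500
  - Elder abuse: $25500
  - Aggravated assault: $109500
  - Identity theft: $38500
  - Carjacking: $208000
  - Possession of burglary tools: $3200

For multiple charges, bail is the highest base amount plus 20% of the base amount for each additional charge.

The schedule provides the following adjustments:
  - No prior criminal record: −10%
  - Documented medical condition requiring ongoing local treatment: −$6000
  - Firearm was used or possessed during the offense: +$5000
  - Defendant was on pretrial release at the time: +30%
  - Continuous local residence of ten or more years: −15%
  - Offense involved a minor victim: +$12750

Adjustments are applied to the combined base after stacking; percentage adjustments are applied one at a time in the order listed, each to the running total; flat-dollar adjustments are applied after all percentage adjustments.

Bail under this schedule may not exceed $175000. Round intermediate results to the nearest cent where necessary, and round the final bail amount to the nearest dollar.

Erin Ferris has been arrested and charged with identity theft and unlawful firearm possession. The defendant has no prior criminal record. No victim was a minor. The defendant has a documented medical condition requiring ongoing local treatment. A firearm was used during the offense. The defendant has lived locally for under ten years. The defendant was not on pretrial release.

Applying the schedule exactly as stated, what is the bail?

$43280

Base amounts from the schedule: identity theft $38500; unlawful firearm possession $41500.
Stacking rule: highest base plus 20% of each additional charge. Highest is unlawful firearm possession at $41500. Additional: $38500 × 20% = $7700. Combined base = $41500 + $7700 = $49200.
No prior criminal record (−10%): $49200 × 0.9 = $44280.
Documented medical condition requiring ongoing local treatment (−$6000 flat): $44280 − $6000 = $38280.
Firearm was used or possessed during the offense (+$5000 flat): $38280 + $5000 = $43280.
$43280 is within the $175000 maximum.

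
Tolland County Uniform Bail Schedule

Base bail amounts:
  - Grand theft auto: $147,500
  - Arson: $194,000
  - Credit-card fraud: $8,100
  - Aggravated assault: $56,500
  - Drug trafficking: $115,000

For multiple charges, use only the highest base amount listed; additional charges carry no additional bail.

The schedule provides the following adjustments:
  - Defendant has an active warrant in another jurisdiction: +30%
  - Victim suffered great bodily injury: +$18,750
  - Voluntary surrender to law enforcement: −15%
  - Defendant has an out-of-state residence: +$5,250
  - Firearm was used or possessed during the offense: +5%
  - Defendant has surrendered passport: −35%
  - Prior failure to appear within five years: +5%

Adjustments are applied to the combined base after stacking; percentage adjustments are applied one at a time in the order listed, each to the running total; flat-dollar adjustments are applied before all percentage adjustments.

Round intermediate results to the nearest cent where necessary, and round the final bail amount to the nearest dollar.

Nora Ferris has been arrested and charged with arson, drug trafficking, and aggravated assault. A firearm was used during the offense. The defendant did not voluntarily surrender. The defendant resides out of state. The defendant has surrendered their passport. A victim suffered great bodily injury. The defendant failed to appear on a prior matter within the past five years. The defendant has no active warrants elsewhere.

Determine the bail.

Base amounts from the schedule: arson $194,000; drug trafficking $115,000; aggravated assault $56,500.
Stacking rule: use the highest base only. Highest is arson at $194,000. Combined base = $194,000.
Victim suffered great bodily injury (+$18,750 flat): $194,000 + $18,750 = $212,750.
Defendant has an out-of-state residence (+$5,250 flat): $212,750 + $5,250 = $218,000.
Firearm was used or possessed during the offense (+5%): $218,000 × 1.05 = $228,900.
Defendant has surrendered passport (−35%): $228,900 × 0.65 = $148,785.
Prior failure to appear within five years (+5%): $148,785 × 1.05 = $156,224.25.
Rounded to the nearest dollar: $156,224.

$156,224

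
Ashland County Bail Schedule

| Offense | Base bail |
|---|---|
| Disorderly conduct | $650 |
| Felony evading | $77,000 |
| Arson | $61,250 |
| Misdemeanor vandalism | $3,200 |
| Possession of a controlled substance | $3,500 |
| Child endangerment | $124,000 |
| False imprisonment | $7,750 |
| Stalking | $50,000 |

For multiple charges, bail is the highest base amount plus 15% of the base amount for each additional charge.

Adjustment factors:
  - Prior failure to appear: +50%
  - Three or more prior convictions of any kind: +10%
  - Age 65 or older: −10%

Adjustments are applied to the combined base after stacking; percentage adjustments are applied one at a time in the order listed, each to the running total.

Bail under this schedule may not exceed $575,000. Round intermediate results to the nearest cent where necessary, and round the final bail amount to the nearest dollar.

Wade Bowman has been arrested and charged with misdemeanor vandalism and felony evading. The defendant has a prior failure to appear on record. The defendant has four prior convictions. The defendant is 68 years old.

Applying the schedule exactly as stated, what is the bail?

$115,058

Base amounts from the schedule: misdemeanor vandalism $3,200; felony evading $77,000.
Stacking rule: highest base plus 15% of each additional charge. Highest is felony evading at $77,000. Additional: $3,200 × 15% = $480. Combined base = $77,000 + $480 = $77,480.
Prior failure to appear (+50%): $77,480 × 1.5 = $116,220.
Three or more prior convictions of any kind (+10%): $116,220 × 1.1 = $127,842.
Age 65 or older (−10%): $127,842 × 0.9 = $115,057.80.
$115,057.80 is within the $575,000 maximum.
Rounded to the nearest dollar: $115,058.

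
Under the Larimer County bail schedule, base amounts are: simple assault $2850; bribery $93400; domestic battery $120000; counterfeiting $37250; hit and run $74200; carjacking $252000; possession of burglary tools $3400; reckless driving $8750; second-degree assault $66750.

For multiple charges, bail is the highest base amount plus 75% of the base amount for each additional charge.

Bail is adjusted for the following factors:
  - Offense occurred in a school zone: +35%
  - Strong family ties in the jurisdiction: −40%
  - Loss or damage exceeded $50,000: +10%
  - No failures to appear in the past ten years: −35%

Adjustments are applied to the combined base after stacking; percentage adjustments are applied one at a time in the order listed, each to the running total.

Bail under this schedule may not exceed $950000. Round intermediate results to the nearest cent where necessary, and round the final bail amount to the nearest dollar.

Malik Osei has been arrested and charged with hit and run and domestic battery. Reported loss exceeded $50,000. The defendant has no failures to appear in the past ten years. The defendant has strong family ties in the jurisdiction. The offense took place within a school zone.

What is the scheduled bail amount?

Base amounts from the schedule: hit and run $74200; domestic battery $120000.
Stacking rule: highest base plus 75% of each additional charge. Highest is domestic battery at $120000. Additional: $74200 × 75% = $55650. Combined base = $120000 + $55650 = $175650.
Offense occurred in a school zone (+35%): $175650 × 1.35 = $237127.50.
Strong family ties in the jurisdiction (−40%): $237127.50 × 0.6 = $142276.50.
Loss or damage exceeded $50,000 (+10%): $142276.50 × 1.1 = $156504.15.
No failures to appear in the past ten years (−35%): $156504.15 × 0.65 = $101727.70.
$101727.70 is within the $950000 maximum.
Rounded to the nearest dollar: $101728.

$101728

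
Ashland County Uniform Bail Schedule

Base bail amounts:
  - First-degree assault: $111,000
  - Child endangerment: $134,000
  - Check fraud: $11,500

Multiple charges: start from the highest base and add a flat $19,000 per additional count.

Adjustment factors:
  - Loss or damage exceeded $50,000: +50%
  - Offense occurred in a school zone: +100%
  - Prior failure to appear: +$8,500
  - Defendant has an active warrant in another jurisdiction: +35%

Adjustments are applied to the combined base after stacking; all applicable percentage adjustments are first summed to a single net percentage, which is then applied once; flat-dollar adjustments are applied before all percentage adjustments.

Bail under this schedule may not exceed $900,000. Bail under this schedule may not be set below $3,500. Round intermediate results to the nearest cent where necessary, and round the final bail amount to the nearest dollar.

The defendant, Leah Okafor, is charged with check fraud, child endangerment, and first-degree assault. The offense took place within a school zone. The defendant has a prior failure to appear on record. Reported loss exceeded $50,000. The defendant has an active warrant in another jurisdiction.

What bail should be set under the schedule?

$514,425

Base amounts from the schedule: check fraud $11,500; child endangerment $134,000; first-degree assault $111,000.
Stacking rule: highest base plus $19,000 per additional charge. Highest is child endangerment at $134,000; 2 additional charges → +$38,000. Combined base = $172,000.
Prior failure to appear (+$8,500 flat): $172,000 + $8,500 = $180,500.
Net percentage adjustment: +50% +100% +35% = +185%. $180,500 × 2.85 = $514,425.
$514,425 is within the $900,000 maximum.
$514,425 is at or above the $3,500 minimum.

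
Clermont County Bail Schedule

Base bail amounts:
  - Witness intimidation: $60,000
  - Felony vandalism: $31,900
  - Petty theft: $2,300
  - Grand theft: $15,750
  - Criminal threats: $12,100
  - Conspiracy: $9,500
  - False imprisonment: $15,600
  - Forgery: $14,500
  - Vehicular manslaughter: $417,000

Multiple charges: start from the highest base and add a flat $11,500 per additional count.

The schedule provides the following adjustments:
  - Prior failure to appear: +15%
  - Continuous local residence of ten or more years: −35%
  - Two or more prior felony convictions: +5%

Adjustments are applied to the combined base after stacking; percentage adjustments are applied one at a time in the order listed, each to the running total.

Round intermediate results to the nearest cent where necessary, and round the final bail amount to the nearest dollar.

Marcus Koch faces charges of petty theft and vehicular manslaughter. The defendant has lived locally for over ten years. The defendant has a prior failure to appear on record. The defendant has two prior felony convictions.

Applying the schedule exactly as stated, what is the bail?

$336,319

Base amounts from the schedule: petty theft $2,300; vehicular manslaughter $417,000.
Stacking rule: highest base plus $11,500 per additional charge. Highest is vehicular manslaughter at $417,000; 1 additional charge → +$11,500. Combined base = $428,500.
Prior failure to appear (+15%): $428,500 × 1.15 = $492,775.
Continuous local residence of ten or more years (−35%): $492,775 × 0.65 = $320,303.75.
Two or more prior felony convictions (+5%): $320,303.75 × 1.05 = $336,318.94.
Rounded to the nearest dollar: $336,319.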